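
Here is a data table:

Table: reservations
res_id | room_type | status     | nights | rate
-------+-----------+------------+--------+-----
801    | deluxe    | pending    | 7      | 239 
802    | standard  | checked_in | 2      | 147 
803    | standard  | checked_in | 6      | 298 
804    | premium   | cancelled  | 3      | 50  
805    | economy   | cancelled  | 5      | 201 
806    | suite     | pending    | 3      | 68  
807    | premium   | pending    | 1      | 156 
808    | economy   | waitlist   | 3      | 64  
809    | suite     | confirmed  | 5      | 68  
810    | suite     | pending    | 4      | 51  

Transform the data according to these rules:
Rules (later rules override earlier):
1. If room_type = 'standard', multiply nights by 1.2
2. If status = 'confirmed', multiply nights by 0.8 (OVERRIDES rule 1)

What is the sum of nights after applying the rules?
39.6

Step 1: Rule 2 takes priority for records with status = 'confirmed'
  - 1 records: 5 × 0.8 = 4.0
Step 2: Rule 1 applies to remaining records with room_type = 'standard'
  - 2 records: 8 × 1.2 = 9.6
Step 3: Other records unchanged: 26
Step 4: Final sum = 4.0 + 9.6 + 26 = 39.6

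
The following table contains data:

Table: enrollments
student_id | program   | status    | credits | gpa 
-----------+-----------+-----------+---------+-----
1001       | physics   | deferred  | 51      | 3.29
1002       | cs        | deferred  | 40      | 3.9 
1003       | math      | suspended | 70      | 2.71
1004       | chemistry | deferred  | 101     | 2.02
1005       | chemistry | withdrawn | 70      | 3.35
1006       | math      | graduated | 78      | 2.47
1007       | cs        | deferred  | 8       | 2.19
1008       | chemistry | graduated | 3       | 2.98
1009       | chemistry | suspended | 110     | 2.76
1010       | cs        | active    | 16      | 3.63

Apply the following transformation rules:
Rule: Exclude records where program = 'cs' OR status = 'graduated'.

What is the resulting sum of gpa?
14.13

Step 1: Find records where program = 'cs' OR status = 'graduated'
Step 2: 5 records match, summing to 15.17
Step 3: Original sum: 29.3
Step 4: Remaining sum = 29.3 - 15.17 = 14.13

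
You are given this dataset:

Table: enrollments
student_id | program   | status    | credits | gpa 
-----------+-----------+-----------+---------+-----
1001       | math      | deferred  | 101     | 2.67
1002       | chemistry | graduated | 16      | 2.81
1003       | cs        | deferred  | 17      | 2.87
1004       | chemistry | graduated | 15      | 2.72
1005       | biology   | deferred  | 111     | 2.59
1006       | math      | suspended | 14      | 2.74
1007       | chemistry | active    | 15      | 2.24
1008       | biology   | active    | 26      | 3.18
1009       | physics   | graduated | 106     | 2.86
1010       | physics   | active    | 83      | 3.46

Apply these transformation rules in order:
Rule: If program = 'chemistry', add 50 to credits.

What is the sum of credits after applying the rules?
654

Step 1: Count records where program = 'chemistry': 3
Step 2: Total bonus added: 3 × 50 = 150
Step 3: Original sum of credits: 504
Step 4: Final sum = 504 + 150 = 654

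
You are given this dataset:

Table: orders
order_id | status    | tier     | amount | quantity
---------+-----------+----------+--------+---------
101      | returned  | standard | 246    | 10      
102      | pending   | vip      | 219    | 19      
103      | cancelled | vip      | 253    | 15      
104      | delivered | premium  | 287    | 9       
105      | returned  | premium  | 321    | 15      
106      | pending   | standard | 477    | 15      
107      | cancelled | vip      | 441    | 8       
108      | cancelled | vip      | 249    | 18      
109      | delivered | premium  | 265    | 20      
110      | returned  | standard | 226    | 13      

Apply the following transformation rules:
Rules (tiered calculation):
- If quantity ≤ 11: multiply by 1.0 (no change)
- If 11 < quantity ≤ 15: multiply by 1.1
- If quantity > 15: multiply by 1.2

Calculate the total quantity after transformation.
159.2

Step 1: Tier 1 (quantity ≤ 11): 3 records, sum = 27 × 1.0 = 27.0
Step 2: Tier 2 (11 < quantity ≤ 15): 4 records, sum = 58 × 1.1 = 63.8
Step 3: Tier 3 (quantity > 15): 3 records, sum = 57 × 1.2 = 68.4
Step 4: Final sum = 27.0 + 63.8 + 68.4 = 159.2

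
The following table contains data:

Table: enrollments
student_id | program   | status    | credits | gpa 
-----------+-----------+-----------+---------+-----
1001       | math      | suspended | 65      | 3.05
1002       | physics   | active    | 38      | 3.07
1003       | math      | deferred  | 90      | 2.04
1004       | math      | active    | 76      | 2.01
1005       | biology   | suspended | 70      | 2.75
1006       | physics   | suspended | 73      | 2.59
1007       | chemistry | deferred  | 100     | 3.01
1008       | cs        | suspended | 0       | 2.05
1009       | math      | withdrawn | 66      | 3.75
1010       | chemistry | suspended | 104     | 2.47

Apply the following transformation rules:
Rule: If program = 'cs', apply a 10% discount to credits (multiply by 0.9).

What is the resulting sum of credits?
682.0

Step 1: Records with program = 'cs' have total credits = 0
Step 2: Apply multiplier: 0 × 0.9 = 0.0
Step 3: Other records total: 682
Step 4: Final sum = 0.0 + 682 = 682.0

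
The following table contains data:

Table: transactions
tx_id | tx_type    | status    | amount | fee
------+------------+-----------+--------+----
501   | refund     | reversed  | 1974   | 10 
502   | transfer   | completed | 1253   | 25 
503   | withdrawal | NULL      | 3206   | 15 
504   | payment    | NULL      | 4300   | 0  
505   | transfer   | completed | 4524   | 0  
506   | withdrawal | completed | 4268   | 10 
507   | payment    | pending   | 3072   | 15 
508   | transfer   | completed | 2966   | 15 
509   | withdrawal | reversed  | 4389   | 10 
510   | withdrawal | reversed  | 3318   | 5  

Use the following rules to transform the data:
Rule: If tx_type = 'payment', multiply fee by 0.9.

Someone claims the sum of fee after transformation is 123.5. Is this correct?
No, the correct result is 103.5.

Step 1: Calculate the correct sum after transformation
Step 2: Apply multiplier 0.9 to records where tx_type = 'payment'
Step 3: Correct result = 103.5
Step 4: Claimed result = 123.5
Step 5: 103.5 ≠ 123.5
Conclusion: The claimed result is incorrect. The correct answer is 103.5.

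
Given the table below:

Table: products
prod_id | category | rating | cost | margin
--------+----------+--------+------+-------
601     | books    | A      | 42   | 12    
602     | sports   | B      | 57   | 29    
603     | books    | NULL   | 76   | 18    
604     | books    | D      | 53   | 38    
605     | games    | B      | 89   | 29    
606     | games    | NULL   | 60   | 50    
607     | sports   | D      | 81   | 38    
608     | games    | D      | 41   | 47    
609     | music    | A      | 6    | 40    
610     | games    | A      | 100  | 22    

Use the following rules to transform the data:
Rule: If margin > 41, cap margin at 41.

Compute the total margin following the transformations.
308

Step 1: 2 records have margin > 41
Step 2: These records originally summed to 97
Step 3: After capping: 2 × 41 = 82
Step 4: Unaffected records sum: 226
Step 5: Final sum = 82 + 226 = 308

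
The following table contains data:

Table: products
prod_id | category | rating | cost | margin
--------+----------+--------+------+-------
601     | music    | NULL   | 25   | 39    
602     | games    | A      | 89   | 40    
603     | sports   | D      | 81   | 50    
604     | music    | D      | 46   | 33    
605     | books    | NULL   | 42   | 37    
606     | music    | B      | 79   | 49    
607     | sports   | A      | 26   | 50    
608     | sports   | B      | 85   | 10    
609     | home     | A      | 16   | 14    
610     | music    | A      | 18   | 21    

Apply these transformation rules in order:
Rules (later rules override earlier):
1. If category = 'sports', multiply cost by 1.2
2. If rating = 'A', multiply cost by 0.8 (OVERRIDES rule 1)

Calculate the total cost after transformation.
510.4

Step 1: Rule 2 takes priority for records with rating = 'A'
  - 4 records: 149 × 0.8 = 119.2
Step 2: Rule 1 applies to remaining records with category = 'sports'
  - 2 records: 166 × 1.2 = 199.2
Step 3: Other records unchanged: 192
Step 4: Final sum = 119.2 + 199.2 + 192 = 510.4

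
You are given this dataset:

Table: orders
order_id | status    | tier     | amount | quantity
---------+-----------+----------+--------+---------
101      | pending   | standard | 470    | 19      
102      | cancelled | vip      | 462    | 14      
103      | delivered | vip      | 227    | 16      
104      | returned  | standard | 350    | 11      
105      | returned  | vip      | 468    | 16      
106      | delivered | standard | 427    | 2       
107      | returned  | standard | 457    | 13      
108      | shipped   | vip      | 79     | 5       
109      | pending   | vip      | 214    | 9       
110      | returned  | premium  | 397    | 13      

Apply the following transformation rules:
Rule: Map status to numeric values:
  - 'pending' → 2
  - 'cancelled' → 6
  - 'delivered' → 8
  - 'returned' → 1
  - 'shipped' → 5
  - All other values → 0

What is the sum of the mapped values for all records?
35

Step 1: Apply mapping to each record
Step 2: Count by status:
  'pending': 2 records × 2 = 4
  'cancelled': 1 records × 6 = 6
  'delivered': 2 records × 8 = 16
  'returned': 4 records × 1 = 4
  'shipped': 1 records × 5 = 5
Step 3: Sum all mapped values = 35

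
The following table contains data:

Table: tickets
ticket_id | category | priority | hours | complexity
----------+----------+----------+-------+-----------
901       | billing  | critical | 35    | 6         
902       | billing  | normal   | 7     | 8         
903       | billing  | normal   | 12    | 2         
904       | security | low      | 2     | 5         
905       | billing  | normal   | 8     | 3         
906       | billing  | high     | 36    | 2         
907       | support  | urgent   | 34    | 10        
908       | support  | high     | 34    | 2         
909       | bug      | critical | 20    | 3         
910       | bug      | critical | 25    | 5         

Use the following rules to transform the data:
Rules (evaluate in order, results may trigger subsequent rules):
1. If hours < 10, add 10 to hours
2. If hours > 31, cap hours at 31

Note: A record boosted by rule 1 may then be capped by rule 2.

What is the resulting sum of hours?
228

Step 1: Apply rule 1 to records with hours < 10
  - 3 records get bonus of 10
  - Of these, 0 records then exceed 31 and get capped
Step 2: Apply rule 2 to records with hours > 31
  - 4 records (original) are capped
Step 3: Calculate final sum = 228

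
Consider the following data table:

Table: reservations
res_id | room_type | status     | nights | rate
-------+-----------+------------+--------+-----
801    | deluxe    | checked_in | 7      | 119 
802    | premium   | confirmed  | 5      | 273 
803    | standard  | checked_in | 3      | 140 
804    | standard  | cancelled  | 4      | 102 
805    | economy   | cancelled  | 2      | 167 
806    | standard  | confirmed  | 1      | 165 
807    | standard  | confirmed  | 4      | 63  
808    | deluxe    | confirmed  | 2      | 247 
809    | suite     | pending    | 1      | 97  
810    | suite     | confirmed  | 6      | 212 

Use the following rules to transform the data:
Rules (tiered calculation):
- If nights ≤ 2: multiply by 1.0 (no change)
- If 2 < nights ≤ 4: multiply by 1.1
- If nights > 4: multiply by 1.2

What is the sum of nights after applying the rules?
39.7

Step 1: Tier 1 (nights ≤ 2): 4 records, sum = 6 × 1.0 = 6.0
Step 2: Tier 2 (2 < nights ≤ 4): 3 records, sum = 11 × 1.1 = 12.1
Step 3: Tier 3 (nights > 4): 3 records, sum = 18 × 1.2 = 21.6
Step 4: Final sum = 6.0 + 12.1 + 21.6 = 39.7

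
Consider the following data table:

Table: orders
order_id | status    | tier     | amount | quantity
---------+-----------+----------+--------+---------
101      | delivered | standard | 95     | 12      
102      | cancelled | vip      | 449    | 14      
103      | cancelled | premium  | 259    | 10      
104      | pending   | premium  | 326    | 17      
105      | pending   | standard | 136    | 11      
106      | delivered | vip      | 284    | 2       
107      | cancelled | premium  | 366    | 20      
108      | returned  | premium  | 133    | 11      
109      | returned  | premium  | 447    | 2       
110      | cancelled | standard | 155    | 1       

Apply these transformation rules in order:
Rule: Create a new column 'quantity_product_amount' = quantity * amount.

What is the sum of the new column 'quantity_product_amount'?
27454

Step 1: For each record, compute quantity * amount
Example calculations:
  12 * 95 = 1140
  14 * 449 = 6286
  10 * 259 = 2590
  ...
Step 2: Sum all derived values
Step 3: Total = 27454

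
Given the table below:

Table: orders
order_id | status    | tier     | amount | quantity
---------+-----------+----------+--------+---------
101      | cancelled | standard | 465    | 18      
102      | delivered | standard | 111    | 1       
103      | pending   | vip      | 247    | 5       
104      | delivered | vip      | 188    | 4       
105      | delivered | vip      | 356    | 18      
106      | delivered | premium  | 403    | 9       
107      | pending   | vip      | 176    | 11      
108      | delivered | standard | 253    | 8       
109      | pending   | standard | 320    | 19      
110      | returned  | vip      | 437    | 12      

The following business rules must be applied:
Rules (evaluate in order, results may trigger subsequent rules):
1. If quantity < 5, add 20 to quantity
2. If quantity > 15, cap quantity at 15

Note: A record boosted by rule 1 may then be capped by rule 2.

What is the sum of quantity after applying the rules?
120

Step 1: Apply rule 1 to records with quantity < 5
  - 2 records get bonus of 20
  - Of these, 2 records then exceed 15 and get capped
Step 2: Apply rule 2 to records with quantity > 15
  - 3 records (original) are capped
Step 3: Calculate final sum = 120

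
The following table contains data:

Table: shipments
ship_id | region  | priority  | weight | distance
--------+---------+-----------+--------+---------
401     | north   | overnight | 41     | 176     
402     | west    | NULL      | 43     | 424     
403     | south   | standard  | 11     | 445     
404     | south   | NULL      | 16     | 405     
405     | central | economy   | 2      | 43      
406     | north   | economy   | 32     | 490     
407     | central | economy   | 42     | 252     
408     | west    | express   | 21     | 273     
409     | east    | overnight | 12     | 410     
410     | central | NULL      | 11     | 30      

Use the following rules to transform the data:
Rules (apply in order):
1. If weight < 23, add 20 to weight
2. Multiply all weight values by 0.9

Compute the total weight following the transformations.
315.9

Step 1: Apply Rule 1 - Add 20 to records with weight < 23
  - 6 records affected: 73 + (6 × 20) = 193
  - Unaffected records: 158
  - Sum after Rule 1: 351
Step 2: Apply Rule 2 - Multiply all by 0.9
  - 351 × 0.9 = 315.9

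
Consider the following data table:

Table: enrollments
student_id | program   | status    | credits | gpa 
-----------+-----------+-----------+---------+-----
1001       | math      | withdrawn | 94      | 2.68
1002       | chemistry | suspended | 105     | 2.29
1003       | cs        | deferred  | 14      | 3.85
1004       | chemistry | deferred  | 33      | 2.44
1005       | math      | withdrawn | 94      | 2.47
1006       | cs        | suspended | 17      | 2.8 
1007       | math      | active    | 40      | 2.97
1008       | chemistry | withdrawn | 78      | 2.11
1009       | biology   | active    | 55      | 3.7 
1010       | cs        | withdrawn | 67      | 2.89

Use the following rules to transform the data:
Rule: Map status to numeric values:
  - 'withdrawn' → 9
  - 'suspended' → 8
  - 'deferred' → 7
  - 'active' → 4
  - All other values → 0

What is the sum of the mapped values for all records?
74

Step 1: Apply mapping to each record
Step 2: Count by status:
  'withdrawn': 4 records × 9 = 36
  'suspended': 2 records × 8 = 16
  'deferred': 2 records × 7 = 14
  'active': 2 records × 4 = 8
Step 3: Sum all mapped values = 74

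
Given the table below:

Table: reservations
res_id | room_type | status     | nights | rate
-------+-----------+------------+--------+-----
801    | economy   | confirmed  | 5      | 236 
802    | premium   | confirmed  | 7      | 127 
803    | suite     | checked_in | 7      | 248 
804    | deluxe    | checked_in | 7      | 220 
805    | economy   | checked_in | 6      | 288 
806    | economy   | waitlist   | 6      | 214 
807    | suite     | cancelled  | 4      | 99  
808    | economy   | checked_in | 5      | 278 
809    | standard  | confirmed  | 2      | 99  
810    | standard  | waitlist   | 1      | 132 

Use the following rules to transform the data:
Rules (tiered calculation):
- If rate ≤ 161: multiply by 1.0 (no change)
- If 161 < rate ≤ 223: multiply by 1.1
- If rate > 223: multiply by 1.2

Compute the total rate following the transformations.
2194.4

Step 1: Tier 1 (rate ≤ 161): 4 records, sum = 457 × 1.0 = 457.0
Step 2: Tier 2 (161 < rate ≤ 223): 2 records, sum = 434 × 1.1 = 477.4
Step 3: Tier 3 (rate > 223): 4 records, sum = 1050 × 1.2 = 1260.0
Step 4: Final sum = 457.0 + 477.4 + 1260.0 = 2194.4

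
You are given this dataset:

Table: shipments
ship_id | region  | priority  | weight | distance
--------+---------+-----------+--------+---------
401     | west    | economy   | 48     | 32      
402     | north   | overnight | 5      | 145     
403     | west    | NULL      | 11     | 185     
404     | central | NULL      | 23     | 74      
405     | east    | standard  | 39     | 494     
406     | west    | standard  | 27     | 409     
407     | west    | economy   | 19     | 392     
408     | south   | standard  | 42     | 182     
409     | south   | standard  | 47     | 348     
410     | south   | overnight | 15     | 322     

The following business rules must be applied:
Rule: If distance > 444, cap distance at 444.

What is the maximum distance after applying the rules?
444

Step 1: Original maximum distance = 494
Step 2: Apply cap at 444
Step 3: 1 records had distance > 444 and were capped
Step 4: Maximum after transformation = 444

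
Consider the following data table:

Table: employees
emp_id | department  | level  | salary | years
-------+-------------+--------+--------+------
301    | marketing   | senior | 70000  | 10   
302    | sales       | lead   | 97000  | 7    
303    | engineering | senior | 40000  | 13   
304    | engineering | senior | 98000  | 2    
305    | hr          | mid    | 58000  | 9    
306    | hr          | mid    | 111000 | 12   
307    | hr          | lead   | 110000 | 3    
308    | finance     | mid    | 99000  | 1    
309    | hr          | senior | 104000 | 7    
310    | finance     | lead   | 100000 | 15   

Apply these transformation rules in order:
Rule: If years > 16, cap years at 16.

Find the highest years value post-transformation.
15

Step 1: Original maximum years = 15
Step 2: Check cap of 16 against maximum
Step 3: No records exceed the cap (max 15 <= cap 16), so no capping applies
Step 4: Maximum after transformation = 15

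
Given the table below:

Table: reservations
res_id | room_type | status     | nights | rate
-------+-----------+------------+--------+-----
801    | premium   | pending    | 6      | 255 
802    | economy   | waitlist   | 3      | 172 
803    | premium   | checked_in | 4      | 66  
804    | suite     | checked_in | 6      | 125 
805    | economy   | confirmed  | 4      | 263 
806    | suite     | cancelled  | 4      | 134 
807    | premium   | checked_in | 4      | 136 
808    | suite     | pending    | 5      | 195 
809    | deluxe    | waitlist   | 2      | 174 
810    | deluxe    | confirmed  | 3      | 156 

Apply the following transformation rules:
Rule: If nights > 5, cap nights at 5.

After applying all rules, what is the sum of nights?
39

Step 1: 2 records have nights > 5
Step 2: These records originally summed to 12
Step 3: After capping: 2 × 5 = 10
Step 4: Unaffected records sum: 29
Step 5: Final sum = 10 + 29 = 39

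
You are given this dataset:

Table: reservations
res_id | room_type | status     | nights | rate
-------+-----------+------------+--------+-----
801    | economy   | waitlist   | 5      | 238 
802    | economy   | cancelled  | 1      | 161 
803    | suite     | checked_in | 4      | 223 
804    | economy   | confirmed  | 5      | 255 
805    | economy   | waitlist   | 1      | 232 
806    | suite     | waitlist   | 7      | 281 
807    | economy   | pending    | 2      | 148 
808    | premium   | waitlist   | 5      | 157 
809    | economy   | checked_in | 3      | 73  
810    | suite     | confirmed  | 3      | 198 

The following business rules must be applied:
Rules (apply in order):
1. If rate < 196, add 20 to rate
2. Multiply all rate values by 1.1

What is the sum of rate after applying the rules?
2250.6

Step 1: Apply Rule 1 - Add 20 to records with rate < 196
  - 4 records affected: 539 + (4 × 20) = 619
  - Unaffected records: 1427
  - Sum after Rule 1: 2046
Step 2: Apply Rule 2 - Multiply all by 1.1
  - 2046 × 1.1 = 2250.6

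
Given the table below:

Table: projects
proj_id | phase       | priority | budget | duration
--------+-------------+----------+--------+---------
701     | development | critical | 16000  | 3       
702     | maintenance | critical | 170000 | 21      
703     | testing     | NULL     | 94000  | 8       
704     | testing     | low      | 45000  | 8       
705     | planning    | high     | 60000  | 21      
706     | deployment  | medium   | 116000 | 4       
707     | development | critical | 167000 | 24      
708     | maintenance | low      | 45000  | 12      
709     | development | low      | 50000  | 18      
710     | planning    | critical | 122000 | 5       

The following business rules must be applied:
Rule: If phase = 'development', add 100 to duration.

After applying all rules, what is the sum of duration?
424

Step 1: Count records where phase = 'development': 3
Step 2: Total bonus added: 3 × 100 = 300
Step 3: Original sum of duration: 124
Step 4: Final sum = 124 + 300 = 424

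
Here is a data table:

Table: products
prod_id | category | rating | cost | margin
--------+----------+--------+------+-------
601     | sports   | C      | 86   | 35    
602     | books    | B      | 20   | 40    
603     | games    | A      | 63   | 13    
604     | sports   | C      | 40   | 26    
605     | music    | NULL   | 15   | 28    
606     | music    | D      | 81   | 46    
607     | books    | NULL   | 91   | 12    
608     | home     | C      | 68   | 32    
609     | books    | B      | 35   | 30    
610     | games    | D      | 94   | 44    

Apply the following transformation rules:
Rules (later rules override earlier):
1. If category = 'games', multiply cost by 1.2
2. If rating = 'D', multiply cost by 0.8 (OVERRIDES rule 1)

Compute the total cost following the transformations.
570.6

Step 1: Rule 2 takes priority for records with rating = 'D'
  - 2 records: 175 × 0.8 = 140.0
Step 2: Rule 1 applies to remaining records with category = 'games'
  - 1 records: 63 × 1.2 = 75.6
Step 3: Other records unchanged: 355
Step 4: Final sum = 140.0 + 75.6 + 355 = 570.6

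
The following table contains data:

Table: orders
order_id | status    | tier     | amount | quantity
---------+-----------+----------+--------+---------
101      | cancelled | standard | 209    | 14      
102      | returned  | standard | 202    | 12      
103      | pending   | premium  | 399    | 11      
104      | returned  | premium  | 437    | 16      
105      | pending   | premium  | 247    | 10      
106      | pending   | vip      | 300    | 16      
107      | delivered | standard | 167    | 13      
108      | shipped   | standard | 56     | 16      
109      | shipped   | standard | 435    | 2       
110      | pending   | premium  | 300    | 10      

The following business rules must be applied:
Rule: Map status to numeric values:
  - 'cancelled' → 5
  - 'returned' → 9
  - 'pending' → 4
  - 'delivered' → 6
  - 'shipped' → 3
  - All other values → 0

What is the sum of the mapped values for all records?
51

Step 1: Apply mapping to each record
Step 2: Count by status:
  'cancelled': 1 records × 5 = 5
  'returned': 2 records × 9 = 18
  'pending': 4 records × 4 = 16
  'delivered': 1 records × 6 = 6
  'shipped': 2 records × 3 = 6
Step 3: Sum all mapped values = 51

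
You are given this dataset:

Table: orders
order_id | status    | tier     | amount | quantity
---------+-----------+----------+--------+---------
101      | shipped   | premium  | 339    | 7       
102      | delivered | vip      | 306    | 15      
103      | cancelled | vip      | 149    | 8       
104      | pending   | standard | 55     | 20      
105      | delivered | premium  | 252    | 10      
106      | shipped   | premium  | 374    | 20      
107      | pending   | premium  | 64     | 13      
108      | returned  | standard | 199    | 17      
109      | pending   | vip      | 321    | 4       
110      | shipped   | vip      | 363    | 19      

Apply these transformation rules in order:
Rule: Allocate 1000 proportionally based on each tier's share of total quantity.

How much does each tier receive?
premium: 375.94, standard: 278.2, vip: 345.86

Step 1: Calculate total quantity = 133
Step 2: Calculate each tier's proportion:
  premium: 50/133 = 37.59% → 375.94
  standard: 37/133 = 27.82% → 278.2
  vip: 46/133 = 34.59% → 345.86
Step 3: Verify: sum of allocations ≈ 1000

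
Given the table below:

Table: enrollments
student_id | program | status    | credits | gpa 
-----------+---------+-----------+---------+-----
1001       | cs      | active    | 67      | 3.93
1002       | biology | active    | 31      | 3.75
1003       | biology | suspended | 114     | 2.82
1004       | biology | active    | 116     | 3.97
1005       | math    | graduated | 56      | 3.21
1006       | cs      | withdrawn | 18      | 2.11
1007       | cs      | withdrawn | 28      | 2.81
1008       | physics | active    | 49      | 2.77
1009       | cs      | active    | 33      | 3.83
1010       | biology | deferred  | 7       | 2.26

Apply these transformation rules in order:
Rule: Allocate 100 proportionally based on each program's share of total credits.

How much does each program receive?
biology: 51.64, cs: 28.13, math: 10.79, physics: 9.44

Step 1: Calculate total credits = 519
Step 2: Calculate each program's proportion:
  biology: 268/519 = 51.64% → 51.64
  cs: 146/519 = 28.13% → 28.13
  math: 56/519 = 10.79% → 10.79
  physics: 49/519 = 9.44% → 9.44
Step 3: Verify: sum of allocations ≈ 100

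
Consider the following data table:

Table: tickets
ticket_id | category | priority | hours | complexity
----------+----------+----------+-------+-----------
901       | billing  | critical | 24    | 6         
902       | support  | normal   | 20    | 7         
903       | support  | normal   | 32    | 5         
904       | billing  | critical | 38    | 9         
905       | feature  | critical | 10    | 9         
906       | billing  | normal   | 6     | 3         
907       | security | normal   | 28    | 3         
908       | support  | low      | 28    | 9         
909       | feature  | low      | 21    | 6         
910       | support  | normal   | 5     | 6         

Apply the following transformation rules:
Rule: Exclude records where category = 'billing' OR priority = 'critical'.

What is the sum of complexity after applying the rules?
36

Step 1: Find records where category = 'billing' OR priority = 'critical'
Step 2: 4 records match, summing to 27
Step 3: Original sum: 63
Step 4: Remaining sum = 63 - 27 = 36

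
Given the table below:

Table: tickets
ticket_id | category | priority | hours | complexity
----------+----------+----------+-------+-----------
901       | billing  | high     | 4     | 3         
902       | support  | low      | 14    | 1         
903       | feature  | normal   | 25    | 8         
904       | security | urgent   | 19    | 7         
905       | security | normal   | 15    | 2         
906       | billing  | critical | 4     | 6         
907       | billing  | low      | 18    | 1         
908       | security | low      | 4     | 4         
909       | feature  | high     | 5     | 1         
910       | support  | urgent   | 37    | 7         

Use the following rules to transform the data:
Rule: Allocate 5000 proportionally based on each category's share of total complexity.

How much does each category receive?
billing: 1250.0, feature: 1125.0, security: 1625.0, support: 1000.0

Step 1: Calculate total complexity = 40
Step 2: Calculate each category's proportion:
  billing: 10/40 = 25.00% → 1250.0
  feature: 9/40 = 22.50% → 1125.0
  security: 13/40 = 32.50% → 1625.0
  support: 8/40 = 20.00% → 1000.0
Step 3: Verify: sum of allocations ≈ 5000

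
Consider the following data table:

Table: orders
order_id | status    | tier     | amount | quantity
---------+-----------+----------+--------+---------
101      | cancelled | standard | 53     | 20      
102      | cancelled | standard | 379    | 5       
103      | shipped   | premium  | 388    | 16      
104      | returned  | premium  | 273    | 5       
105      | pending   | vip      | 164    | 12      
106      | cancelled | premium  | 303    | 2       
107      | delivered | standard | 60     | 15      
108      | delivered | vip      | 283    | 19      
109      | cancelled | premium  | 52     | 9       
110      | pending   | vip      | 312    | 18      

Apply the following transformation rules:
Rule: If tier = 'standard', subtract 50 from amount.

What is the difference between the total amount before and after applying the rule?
150

Step 1: Original sum of amount = 2267
Step 2: 3 records have tier = 'standard'
Step 3: Each affected record changes by -50
Step 4: Total change = 3 × -50 = -150
Step 5: New sum = 2267 + -150 = 2117
Step 6: Difference = |2117 - 2267| = 150
        (Sum decreased by 150)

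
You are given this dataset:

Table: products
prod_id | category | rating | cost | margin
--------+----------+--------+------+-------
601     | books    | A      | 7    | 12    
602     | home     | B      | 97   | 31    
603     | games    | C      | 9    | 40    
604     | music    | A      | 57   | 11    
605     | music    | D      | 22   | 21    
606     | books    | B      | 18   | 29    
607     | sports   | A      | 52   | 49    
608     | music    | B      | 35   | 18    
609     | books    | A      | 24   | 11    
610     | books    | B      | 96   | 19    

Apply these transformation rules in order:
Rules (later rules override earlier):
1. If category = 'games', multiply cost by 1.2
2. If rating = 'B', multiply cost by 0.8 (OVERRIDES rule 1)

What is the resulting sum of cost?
369.6

Step 1: Rule 2 takes priority for records with rating = 'B'
  - 4 records: 246 × 0.8 = 196.8
Step 2: Rule 1 applies to remaining records with category = 'games'
  - 1 records: 9 × 1.2 = 10.8
Step 3: Other records unchanged: 162
Step 4: Final sum = 196.8 + 10.8 + 162 = 369.6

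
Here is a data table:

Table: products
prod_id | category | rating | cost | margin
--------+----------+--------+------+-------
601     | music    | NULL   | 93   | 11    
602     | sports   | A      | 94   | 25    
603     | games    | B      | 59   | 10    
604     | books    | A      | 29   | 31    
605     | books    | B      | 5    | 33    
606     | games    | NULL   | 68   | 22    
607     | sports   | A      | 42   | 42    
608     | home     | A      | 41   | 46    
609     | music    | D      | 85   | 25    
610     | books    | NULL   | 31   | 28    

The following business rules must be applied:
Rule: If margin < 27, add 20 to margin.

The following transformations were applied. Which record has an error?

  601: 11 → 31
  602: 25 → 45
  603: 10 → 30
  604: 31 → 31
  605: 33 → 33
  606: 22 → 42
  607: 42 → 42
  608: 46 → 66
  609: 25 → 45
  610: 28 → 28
Record 608 has an error. The correct transformed value should be 46, not 66.

Step 1: Check each record against the rule
Step 2: Record 608 has margin = 46
Step 3: Since 46 >= 27, the bonus should not have been applied
Step 4: Correct value = 46, but claimed value = 66
Conclusion: Record 608 has the error.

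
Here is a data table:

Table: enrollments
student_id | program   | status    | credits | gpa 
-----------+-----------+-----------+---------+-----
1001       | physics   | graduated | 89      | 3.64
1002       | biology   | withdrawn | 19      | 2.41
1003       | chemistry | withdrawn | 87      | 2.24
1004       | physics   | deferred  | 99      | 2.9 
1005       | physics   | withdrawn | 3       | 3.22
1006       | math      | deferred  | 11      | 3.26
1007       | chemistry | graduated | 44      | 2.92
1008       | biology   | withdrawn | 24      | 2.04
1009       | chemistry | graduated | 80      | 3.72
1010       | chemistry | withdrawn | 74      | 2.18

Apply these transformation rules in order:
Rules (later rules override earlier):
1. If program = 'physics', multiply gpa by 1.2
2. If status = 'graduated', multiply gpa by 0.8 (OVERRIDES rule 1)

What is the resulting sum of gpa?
27.7

Step 1: Rule 2 takes priority for records with status = 'graduated'
  - 3 records: 10.28 × 0.8 = 8.22
Step 2: Rule 1 applies to remaining records with program = 'physics'
  - 2 records: 6.12 × 1.2 = 7.34
Step 3: Other records unchanged: 12.13
Step 4: Final sum = 8.22 + 7.34 + 12.13 = 27.7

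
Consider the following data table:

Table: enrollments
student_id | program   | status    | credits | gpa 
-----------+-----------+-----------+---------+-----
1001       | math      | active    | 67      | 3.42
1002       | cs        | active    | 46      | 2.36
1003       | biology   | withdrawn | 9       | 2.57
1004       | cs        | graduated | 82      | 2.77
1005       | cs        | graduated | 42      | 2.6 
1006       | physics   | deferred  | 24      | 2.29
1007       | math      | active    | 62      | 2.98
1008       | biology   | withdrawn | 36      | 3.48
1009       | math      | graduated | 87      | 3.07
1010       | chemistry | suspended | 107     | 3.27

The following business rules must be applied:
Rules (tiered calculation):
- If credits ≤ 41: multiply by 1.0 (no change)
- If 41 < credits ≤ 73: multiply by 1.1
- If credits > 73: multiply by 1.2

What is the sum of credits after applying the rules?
638.9

Step 1: Tier 1 (credits ≤ 41): 3 records, sum = 69 × 1.0 = 69.0
Step 2: Tier 2 (41 < credits ≤ 73): 4 records, sum = 217 × 1.1 = 238.7
Step 3: Tier 3 (credits > 73): 3 records, sum = 276 × 1.2 = 331.2
Step 4: Final sum = 69.0 + 238.7 + 331.2 = 638.9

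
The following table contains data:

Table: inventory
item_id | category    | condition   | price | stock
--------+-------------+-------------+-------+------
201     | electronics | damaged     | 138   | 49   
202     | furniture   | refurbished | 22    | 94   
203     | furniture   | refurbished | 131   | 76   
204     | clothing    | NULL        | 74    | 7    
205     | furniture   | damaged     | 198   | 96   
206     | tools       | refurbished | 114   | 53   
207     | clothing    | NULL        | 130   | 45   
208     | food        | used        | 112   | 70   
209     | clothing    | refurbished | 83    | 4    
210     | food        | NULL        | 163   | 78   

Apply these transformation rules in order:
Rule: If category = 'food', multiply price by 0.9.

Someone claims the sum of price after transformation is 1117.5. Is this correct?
No, the correct result is 1137.5.

Step 1: Calculate the correct sum after transformation
Step 2: Apply multiplier 0.9 to records where category = 'food'
Step 3: Correct result = 1137.5
Step 4: Claimed result = 1117.5
Step 5: 1137.5 ≠ 1117.5
Conclusion: The claimed result is incorrect. The correct answer is 1137.5.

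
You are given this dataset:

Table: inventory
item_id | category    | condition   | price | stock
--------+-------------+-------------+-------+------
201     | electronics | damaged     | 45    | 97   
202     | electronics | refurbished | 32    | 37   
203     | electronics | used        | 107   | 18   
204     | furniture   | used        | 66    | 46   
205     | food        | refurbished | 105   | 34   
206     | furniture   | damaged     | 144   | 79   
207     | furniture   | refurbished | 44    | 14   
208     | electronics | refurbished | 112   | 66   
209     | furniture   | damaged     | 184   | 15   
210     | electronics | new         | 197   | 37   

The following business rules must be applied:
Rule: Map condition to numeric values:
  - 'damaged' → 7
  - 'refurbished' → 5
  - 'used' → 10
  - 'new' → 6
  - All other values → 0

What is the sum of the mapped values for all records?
67

Step 1: Apply mapping to each record
Step 2: Count by status:
  'damaged': 3 records × 7 = 21
  'refurbished': 4 records × 5 = 20
  'used': 2 records × 10 = 20
  'new': 1 records × 6 = 6
Step 3: Sum all mapped values = 67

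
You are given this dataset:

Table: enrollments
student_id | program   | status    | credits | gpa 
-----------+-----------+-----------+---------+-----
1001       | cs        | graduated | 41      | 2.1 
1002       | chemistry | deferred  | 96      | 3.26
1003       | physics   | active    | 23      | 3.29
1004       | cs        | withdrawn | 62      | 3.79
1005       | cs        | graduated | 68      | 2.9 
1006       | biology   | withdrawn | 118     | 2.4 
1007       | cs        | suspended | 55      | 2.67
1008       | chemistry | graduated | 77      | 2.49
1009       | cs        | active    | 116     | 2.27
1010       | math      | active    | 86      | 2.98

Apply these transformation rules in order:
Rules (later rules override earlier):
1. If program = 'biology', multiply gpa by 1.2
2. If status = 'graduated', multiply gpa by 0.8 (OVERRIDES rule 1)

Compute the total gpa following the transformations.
27.13

Step 1: Rule 2 takes priority for records with status = 'graduated'
  - 3 records: 7.49 × 0.8 = 5.99
Step 2: Rule 1 applies to remaining records with program = 'biology'
  - 1 records: 2.4 × 1.2 = 2.88
Step 3: Other records unchanged: 18.26
Step 4: Final sum = 5.99 + 2.88 + 18.26 = 27.13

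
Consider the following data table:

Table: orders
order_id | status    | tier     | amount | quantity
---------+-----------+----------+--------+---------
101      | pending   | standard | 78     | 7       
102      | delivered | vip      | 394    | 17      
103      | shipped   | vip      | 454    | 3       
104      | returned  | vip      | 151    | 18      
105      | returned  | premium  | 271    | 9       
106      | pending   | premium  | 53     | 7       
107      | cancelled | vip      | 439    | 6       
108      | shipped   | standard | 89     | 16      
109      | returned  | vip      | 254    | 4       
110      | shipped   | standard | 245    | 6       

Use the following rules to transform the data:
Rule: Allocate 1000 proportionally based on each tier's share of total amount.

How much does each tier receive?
premium: 133.44, standard: 169.69, vip: 696.87

Step 1: Calculate total amount = 2428
Step 2: Calculate each tier's proportion:
  premium: 324/2428 = 13.34% → 133.44
  standard: 412/2428 = 16.97% → 169.69
  vip: 1692/2428 = 69.69% → 696.87
Step 3: Verify: sum of allocations ≈ 1000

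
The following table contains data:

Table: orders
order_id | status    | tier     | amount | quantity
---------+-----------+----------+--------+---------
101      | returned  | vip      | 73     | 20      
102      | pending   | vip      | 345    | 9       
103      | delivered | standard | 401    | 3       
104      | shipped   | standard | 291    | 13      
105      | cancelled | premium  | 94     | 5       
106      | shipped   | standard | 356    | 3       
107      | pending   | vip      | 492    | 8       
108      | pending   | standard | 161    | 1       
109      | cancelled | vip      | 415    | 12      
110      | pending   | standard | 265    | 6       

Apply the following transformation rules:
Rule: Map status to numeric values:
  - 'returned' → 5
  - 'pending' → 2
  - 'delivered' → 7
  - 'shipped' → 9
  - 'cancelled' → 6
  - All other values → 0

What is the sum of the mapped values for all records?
50

Step 1: Apply mapping to each record
Step 2: Count by status:
  'returned': 1 records × 5 = 5
  'pending': 4 records × 2 = 8
  'delivered': 1 records × 7 = 7
  'shipped': 2 records × 9 = 18
  'cancelled': 2 records × 6 = 12
Step 3: Sum all mapped values = 50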